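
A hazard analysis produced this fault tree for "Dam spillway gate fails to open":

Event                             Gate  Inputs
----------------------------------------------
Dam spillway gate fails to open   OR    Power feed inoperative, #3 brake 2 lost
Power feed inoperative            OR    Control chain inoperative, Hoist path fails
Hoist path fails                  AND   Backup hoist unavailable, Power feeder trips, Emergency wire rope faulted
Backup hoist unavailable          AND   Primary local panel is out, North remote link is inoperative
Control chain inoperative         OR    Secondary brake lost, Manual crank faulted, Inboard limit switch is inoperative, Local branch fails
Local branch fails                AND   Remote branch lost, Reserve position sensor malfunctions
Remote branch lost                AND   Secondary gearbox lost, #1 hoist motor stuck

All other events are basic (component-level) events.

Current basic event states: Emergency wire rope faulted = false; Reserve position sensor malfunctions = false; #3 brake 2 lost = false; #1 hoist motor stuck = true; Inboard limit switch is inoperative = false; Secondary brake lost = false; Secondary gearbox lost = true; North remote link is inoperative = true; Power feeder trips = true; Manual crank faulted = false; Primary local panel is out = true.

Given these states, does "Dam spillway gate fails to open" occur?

Remote branch lost [AND]: Secondary gearbox lost=occurs, #1 hoist motor stuck=occurs → all inputs occur → occurs.
Local branch fails [AND]: Remote branch lost=occurs, Reserve position sensor malfunctions=not → not all inputs occur → does not occur.
Control chain inoperative [OR]: Secondary brake lost=not, Manual crank faulted=not, Inboard limit switch is inoperative=not, Local branch fails=not → no input occurs → does not occur.
Backup hoist unavailable [AND]: Primary local panel is out=occurs, North remote link is inoperative=occurs → all inputs occur → occurs.
Hoist path fails [AND]: Backup hoist unavailable=occurs, Power feeder trips=occurs, Emergency wire rope faulted=not → not all inputs occur → does not occur.
Power feed inoperative [OR]: Control chain inoperative=not, Hoist path fails=not → no input occurs → does not occur.
Dam spillway gate fails to open [OR]: Power feed inoperative=not, #3 brake 2 lost=not → no input occurs → does not occur.

No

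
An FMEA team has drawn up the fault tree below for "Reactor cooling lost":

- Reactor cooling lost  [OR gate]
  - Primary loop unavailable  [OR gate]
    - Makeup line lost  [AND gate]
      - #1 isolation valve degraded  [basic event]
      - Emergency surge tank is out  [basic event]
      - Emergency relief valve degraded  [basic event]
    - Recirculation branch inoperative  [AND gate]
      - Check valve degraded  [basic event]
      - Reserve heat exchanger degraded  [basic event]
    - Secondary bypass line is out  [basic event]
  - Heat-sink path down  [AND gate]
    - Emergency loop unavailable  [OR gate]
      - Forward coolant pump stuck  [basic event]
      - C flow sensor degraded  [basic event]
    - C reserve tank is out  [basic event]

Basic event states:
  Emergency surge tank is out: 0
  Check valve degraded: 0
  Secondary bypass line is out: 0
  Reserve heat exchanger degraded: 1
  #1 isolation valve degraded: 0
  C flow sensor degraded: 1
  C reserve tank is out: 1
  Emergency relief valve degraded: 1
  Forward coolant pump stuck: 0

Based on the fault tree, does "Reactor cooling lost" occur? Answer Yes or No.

Yes

Makeup line lost [AND]: #1 isolation valve degraded=not, Emergency surge tank is out=not, Emergency relief valve degraded=occurs → not all inputs occur → does not occur.
Recirculation branch inoperative [AND]: Check valve degraded=not, Reserve heat exchanger degraded=occurs → not all inputs occur → does not occur.
Primary loop unavailable [OR]: Makeup line lost=not, Recirculation branch inoperative=not, Secondary bypass line is out=not → no input occurs → does not occur.
Emergency loop unavailable [OR]: Forward coolant pump stuck=not, C flow sensor degraded=occurs → at least one input occurs → occurs.
Heat-sink path down [AND]: Emergency loop unavailable=occurs, C reserve tank is out=occurs → all inputs occur → occurs.
Reactor cooling lost [OR]: Primary loop unavailable=not, Heat-sink path down=occurs → at least one input occurs → occurs.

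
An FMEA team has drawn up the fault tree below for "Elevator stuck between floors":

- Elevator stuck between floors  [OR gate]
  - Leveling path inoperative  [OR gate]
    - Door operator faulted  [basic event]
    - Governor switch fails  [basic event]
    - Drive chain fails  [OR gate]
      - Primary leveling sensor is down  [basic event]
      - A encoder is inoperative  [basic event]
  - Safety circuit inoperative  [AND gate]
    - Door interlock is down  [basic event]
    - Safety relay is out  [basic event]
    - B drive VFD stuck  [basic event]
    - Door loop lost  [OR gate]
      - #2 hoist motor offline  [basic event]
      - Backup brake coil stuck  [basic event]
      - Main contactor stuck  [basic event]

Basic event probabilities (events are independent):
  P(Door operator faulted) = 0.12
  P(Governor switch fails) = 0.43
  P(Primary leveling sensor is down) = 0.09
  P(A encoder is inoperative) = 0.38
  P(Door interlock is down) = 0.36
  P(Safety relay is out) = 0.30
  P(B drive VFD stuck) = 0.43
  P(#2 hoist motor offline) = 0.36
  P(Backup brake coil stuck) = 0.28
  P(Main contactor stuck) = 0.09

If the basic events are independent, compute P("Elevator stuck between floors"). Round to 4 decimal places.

0.7246

P(Drive chain fails) [OR] = 1 − (1−0.09) × (1−0.38) = 0.435800
P(Leveling path inoperative) [OR] = 1 − (1−0.12) × (1−0.43) × (1−0.435800) = 0.716997
P(Door loop lost) [OR] = 1 − (1−0.36) × (1−0.28) × (1−0.09) = 0.580672
P(Safety circuit inoperative) [AND] = 0.36 × 0.30 × 0.43 × 0.580672 = 0.026966
P(Elevator stuck between floors) [OR] = 1 − (1−0.716997) × (1−0.026966) = 0.724628
Rounded to 4 decimal places: P(Elevator stuck between floors) ≈ 0.7246.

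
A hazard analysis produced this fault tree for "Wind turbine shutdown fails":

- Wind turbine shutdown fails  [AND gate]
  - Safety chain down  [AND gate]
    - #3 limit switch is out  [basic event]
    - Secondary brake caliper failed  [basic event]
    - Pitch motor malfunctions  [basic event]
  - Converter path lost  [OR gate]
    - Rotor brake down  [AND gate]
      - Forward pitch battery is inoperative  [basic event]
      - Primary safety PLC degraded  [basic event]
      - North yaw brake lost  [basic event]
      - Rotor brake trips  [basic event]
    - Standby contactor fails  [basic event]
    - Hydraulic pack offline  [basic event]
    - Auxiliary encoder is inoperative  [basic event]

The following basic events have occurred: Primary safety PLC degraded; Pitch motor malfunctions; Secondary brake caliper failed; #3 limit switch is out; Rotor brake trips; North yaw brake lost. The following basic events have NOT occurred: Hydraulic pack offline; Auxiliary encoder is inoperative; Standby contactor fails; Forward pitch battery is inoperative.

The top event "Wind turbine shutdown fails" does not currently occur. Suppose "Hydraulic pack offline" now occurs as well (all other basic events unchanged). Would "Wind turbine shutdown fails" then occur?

Yes

Counterfactual: set "Hydraulic pack offline" to occurred.
Safety chain down [AND]: #3 limit switch is out=occurs, Secondary brake caliper failed=occurs, Pitch motor malfunctions=occurs → all inputs occur → occurs.
Rotor brake down [AND]: Forward pitch battery is inoperative=not, Primary safety PLC degraded=occurs, North yaw brake lost=occurs, Rotor brake trips=occurs → not all inputs occur → does not occur.
Converter path lost [OR]: Rotor brake down=not, Standby contactor fails=not, Hydraulic pack offline=occurs, Auxiliary encoder is inoperative=not → at least one input occurs → occurs.
Wind turbine shutdown fails [AND]: Safety chain down=occurs, Converter path lost=occurs → all inputs occur → occurs.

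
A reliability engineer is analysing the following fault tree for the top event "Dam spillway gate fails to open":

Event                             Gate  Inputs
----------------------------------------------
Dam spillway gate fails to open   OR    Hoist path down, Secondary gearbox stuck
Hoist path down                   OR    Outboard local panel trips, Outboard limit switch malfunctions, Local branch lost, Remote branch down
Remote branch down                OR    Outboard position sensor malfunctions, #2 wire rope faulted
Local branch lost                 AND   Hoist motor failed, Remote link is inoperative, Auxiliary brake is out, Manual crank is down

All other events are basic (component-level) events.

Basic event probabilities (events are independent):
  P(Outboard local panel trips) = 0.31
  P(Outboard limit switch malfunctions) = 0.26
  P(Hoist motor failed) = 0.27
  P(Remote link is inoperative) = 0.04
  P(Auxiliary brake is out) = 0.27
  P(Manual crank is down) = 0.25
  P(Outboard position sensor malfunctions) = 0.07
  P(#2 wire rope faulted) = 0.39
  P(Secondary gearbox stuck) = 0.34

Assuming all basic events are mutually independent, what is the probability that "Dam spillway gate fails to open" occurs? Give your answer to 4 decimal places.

P(Local branch lost) [AND] = 0.27 × 0.04 × 0.27 × 0.25 = 0.000729
P(Remote branch down) [OR] = 1 − (1−0.07) × (1−0.39) = 0.432700
P(Hoist path down) [OR] = 1 − (1−0.31) × (1−0.26) × (1−0.000729) × (1−0.432700) = 0.710548
P(Dam spillway gate fails to open) [OR] = 1 − (1−0.710548) × (1−0.34) = 0.808962
Rounded to 4 decimal places: P(Dam spillway gate fails to open) ≈ 0.8090.

0.8090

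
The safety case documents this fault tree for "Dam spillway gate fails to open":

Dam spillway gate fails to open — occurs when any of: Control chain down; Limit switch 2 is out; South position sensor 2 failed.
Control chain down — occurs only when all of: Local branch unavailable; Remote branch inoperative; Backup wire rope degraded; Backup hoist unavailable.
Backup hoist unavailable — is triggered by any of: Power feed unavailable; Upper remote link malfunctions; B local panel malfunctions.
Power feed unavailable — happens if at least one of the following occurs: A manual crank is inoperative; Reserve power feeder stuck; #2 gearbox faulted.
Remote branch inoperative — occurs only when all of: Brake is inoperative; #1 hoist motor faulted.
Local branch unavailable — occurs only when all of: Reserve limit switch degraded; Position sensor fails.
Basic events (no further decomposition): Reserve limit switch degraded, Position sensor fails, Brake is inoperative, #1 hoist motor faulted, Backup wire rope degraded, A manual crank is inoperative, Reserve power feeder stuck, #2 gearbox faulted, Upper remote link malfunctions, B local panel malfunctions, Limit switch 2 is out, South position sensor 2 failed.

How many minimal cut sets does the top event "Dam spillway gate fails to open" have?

Local branch unavailable [AND]: one cut set from each child combined → 1 × 1 = 1 cut set(s).
Remote branch inoperative [AND]: one cut set from each child combined → 1 × 1 = 1 cut set(s).
Power feed unavailable [OR]: union of children's cut sets → 3 cut set(s).
Backup hoist unavailable [OR]: union of children's cut sets → 5 cut set(s).
Control chain down [AND]: one cut set from each child combined → 1 × 1 × 1 × 5 = 5 cut set(s).
Dam spillway gate fails to open [OR]: union of children's cut sets → 7 cut set(s).
Minimal cut sets: {#1 hoist motor faulted, A manual crank is inoperative, Backup wire rope degraded, Brake is inoperative, Position sensor fails, Reserve limit switch degraded}; {#1 hoist motor faulted, Backup wire rope degraded, Brake is inoperative, Position sensor fails, Reserve limit switch degraded, Reserve power feeder stuck}; {#1 hoist motor faulted, #2 gearbox faulted, Backup wire rope degraded, Brake is inoperative, Position sensor fails, Reserve limit switch degraded}; {#1 hoist motor faulted, Backup wire rope degraded, Brake is inoperative, Position sensor fails, Reserve limit switch degraded, Upper remote link malfunctions}; {#1 hoist motor faulted, B local panel malfunctions, Backup wire rope degraded, Brake is inoperative, Position sensor fails, Reserve limit switch degraded}; {Limit switch 2 is out}; {South position sensor 2 failed}.

7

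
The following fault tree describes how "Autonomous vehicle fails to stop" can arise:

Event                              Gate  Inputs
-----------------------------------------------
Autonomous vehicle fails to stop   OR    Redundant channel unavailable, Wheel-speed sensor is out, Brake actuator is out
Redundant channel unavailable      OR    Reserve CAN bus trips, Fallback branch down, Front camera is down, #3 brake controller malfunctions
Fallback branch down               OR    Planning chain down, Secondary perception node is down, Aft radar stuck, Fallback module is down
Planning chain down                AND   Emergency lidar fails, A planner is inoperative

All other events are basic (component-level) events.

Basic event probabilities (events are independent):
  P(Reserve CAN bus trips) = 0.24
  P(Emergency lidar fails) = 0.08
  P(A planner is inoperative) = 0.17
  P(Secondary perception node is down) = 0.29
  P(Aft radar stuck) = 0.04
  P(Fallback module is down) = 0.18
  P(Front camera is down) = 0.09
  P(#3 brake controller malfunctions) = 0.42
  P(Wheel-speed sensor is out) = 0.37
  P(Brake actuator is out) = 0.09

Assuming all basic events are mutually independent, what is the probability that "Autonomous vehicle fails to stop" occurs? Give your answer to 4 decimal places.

0.8732

P(Planning chain down) [AND] = 0.08 × 0.17 = 0.013600
P(Fallback branch down) [OR] = 1 − (1−0.013600) × (1−0.29) × (1−0.04) × (1−0.18) = 0.448689
P(Redundant channel unavailable) [OR] = 1 − (1−0.24) × (1−0.448689) × (1−0.09) × (1−0.42) = 0.778854
P(Autonomous vehicle fails to stop) [OR] = 1 − (1−0.778854) × (1−0.37) × (1−0.09) = 0.873217
Rounded to 4 decimal places: P(Autonomous vehicle fails to stop) ≈ 0.8732.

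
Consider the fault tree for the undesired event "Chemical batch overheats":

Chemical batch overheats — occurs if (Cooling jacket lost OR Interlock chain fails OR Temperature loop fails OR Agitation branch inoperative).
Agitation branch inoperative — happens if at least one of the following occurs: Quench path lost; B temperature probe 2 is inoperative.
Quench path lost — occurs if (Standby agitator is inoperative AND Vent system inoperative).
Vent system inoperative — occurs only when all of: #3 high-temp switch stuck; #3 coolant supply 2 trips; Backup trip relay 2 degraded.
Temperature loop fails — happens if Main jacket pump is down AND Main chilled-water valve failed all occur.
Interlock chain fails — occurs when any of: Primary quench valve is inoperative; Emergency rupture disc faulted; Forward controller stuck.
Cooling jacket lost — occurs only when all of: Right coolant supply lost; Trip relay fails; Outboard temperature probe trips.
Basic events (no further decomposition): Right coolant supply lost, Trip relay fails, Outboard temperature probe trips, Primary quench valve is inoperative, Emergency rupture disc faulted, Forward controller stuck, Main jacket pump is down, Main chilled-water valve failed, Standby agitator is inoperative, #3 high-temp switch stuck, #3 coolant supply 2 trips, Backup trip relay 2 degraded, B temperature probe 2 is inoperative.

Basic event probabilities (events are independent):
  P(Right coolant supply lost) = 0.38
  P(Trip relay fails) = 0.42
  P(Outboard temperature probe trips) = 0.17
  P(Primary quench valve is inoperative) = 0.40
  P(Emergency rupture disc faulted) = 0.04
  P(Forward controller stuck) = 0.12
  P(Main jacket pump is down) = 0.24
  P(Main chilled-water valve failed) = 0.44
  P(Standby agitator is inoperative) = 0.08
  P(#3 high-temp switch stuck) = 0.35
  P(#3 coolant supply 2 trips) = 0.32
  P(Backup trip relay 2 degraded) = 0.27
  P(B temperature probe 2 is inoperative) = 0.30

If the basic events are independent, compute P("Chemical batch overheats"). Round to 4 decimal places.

P(Cooling jacket lost) [AND] = 0.38 × 0.42 × 0.17 = 0.027132
P(Interlock chain fails) [OR] = 1 − (1−0.40) × (1−0.04) × (1−0.12) = 0.493120
P(Temperature loop fails) [AND] = 0.24 × 0.44 = 0.105600
P(Vent system inoperative) [AND] = 0.35 × 0.32 × 0.27 = 0.030240
P(Quench path lost) [AND] = 0.08 × 0.030240 = 0.002419
P(Agitation branch inoperative) [OR] = 1 − (1−0.002419) × (1−0.30) = 0.301693
P(Chemical batch overheats) [OR] = 1 − (1−0.027132) × (1−0.493120) × (1−0.105600) × (1−0.301693) = 0.692010
Rounded to 4 decimal places: P(Chemical batch overheats) ≈ 0.6920.

0.6920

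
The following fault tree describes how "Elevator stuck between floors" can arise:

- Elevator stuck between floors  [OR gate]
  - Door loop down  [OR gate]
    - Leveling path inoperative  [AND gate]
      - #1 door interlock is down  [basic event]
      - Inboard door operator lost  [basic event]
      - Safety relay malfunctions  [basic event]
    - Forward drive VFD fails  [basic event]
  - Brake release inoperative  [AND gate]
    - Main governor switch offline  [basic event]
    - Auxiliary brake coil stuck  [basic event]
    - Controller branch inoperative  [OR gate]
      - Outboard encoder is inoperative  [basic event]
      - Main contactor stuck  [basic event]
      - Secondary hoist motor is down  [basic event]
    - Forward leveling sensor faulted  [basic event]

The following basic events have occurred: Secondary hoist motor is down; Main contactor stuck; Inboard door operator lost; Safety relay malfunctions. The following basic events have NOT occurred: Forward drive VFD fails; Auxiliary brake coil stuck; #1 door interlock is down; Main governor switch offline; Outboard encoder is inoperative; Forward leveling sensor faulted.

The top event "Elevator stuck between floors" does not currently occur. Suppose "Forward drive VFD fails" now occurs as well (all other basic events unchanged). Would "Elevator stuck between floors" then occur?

Counterfactual: set "Forward drive VFD fails" to occurred.
Leveling path inoperative [AND]: #1 door interlock is down=not, Inboard door operator lost=occurs, Safety relay malfunctions=occurs → not all inputs occur → does not occur.
Door loop down [OR]: Leveling path inoperative=not, Forward drive VFD fails=occurs → at least one input occurs → occurs.
Controller branch inoperative [OR]: Outboard encoder is inoperative=not, Main contactor stuck=occurs, Secondary hoist motor is down=occurs → at least one input occurs → occurs.
Brake release inoperative [AND]: Main governor switch offline=not, Auxiliary brake coil stuck=not, Controller branch inoperative=occurs, Forward leveling sensor faulted=not → not all inputs occur → does not occur.
Elevator stuck between floors [OR]: Door loop down=occurs, Brake release inoperative=not → at least one input occurs → occurs.

Yes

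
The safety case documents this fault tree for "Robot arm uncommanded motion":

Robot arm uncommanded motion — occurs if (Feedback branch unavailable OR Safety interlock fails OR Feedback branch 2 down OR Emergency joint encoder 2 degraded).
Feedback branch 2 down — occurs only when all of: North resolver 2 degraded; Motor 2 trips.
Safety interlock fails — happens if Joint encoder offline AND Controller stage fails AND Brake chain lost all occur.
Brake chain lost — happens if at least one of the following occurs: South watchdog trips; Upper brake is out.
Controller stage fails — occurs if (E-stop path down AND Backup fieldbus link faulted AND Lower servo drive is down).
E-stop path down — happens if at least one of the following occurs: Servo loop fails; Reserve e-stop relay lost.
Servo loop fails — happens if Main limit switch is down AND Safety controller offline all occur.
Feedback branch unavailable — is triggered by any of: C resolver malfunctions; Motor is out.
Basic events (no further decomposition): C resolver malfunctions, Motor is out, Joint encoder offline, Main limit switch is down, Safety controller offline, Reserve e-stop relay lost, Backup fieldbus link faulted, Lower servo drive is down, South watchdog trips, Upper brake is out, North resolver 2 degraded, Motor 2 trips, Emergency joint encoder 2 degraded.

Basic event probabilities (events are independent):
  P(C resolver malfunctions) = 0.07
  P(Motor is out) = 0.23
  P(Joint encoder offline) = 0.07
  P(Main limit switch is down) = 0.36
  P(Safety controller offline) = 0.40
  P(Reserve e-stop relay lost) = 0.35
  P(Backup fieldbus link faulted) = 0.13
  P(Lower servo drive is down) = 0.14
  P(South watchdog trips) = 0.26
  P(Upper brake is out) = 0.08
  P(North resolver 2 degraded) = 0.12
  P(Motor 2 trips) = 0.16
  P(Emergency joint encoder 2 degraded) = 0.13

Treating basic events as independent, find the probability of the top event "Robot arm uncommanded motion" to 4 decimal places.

P(Feedback branch unavailable) [OR] = 1 − (1−0.07) × (1−0.23) = 0.283900
P(Servo loop fails) [AND] = 0.36 × 0.40 = 0.144000
P(E-stop path down) [OR] = 1 − (1−0.144000) × (1−0.35) = 0.443600
P(Controller stage fails) [AND] = 0.443600 × 0.13 × 0.14 = 0.008074
P(Brake chain lost) [OR] = 1 − (1−0.26) × (1−0.08) = 0.319200
P(Safety interlock fails) [AND] = 0.07 × 0.008074 × 0.319200 = 0.000180
P(Feedback branch 2 down) [AND] = 0.12 × 0.16 = 0.019200
P(Robot arm uncommanded motion) [OR] = 1 − (1−0.283900) × (1−0.000180) × (1−0.019200) × (1−0.13) = 0.389065
Rounded to 4 decimal places: P(Robot arm uncommanded motion) ≈ 0.3891.

0.3891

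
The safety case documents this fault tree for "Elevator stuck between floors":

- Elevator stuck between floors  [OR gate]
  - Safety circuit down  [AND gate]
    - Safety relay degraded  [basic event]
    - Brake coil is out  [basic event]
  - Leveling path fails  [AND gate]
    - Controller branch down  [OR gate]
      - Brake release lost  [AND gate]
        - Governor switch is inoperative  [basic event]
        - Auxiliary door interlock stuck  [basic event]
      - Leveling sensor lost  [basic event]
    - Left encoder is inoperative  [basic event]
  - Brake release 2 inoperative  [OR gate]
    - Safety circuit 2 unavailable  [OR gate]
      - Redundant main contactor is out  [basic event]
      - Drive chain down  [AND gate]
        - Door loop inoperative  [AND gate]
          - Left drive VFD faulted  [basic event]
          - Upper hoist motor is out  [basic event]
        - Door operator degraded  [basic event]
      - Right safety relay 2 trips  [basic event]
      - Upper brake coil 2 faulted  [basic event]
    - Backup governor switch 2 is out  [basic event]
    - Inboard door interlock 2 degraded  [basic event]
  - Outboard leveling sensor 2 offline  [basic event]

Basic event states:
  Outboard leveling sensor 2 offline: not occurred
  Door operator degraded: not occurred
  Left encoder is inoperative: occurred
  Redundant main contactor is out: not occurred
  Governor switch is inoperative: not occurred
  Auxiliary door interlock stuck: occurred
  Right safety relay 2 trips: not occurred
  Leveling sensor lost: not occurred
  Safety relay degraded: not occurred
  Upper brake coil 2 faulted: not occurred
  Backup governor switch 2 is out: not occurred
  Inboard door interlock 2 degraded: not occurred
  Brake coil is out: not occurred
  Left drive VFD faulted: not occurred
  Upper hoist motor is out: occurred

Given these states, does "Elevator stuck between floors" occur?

Safety circuit down [AND]: Safety relay degraded=not, Brake coil is out=not → not all inputs occur → does not occur.
Brake release lost [AND]: Governor switch is inoperative=not, Auxiliary door interlock stuck=occurs → not all inputs occur → does not occur.
Controller branch down [OR]: Brake release lost=not, Leveling sensor lost=not → no input occurs → does not occur.
Leveling path fails [AND]: Controller branch down=not, Left encoder is inoperative=occurs → not all inputs occur → does not occur.
Door loop inoperative [AND]: Left drive VFD faulted=not, Upper hoist motor is out=occurs → not all inputs occur → does not occur.
Drive chain down [AND]: Door loop inoperative=not, Door operator degraded=not → not all inputs occur → does not occur.
Safety circuit 2 unavailable [OR]: Redundant main contactor is out=not, Drive chain down=not, Right safety relay 2 trips=not, Upper brake coil 2 faulted=not → no input occurs → does not occur.
Brake release 2 inoperative [OR]: Safety circuit 2 unavailable=not, Backup governor switch 2 is out=not, Inboard door interlock 2 degraded=not → no input occurs → does not occur.
Elevator stuck between floors [OR]: Safety circuit down=not, Leveling path fails=not, Brake release 2 inoperative=not, Outboard leveling sensor 2 offline=not → no input occurs → does not occur.

No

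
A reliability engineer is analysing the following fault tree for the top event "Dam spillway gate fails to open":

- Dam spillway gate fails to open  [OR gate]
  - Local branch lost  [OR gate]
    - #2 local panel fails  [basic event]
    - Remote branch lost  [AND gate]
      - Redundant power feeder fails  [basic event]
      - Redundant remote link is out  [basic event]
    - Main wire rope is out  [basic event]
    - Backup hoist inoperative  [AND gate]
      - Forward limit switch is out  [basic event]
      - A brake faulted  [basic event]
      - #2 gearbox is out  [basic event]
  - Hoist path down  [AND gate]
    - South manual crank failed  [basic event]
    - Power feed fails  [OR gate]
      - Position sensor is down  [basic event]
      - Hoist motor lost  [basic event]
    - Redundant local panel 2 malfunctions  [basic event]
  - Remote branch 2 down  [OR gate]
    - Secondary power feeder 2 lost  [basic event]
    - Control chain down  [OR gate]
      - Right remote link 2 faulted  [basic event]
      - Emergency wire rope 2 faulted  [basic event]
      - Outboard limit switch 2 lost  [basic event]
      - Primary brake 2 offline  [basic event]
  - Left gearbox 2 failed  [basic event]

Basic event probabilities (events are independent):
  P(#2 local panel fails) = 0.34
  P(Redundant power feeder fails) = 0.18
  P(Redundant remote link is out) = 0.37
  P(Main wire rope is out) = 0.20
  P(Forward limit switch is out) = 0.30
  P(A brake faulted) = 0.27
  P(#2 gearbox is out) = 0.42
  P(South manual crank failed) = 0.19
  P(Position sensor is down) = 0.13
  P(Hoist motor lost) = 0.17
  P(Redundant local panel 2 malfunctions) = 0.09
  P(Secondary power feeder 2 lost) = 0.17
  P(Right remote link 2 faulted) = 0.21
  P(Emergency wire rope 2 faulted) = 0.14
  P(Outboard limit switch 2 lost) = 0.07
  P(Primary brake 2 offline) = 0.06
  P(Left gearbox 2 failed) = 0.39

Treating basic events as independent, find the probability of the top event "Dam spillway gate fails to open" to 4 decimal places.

0.8575

P(Remote branch lost) [AND] = 0.18 × 0.37 = 0.066600
P(Backup hoist inoperative) [AND] = 0.30 × 0.27 × 0.42 = 0.034020
P(Local branch lost) [OR] = 1 − (1−0.34) × (1−0.066600) × (1−0.20) × (1−0.034020) = 0.523931
P(Power feed fails) [OR] = 1 − (1−0.13) × (1−0.17) = 0.277900
P(Hoist path down) [AND] = 0.19 × 0.277900 × 0.09 = 0.004752
P(Control chain down) [OR] = 1 − (1−0.21) × (1−0.14) × (1−0.07) × (1−0.06) = 0.406069
P(Remote branch 2 down) [OR] = 1 − (1−0.17) × (1−0.406069) = 0.507037
P(Dam spillway gate fails to open) [OR] = 1 − (1−0.523931) × (1−0.004752) × (1−0.507037) × (1−0.39) = 0.857523
Rounded to 4 decimal places: P(Dam spillway gate fails to open) ≈ 0.8575.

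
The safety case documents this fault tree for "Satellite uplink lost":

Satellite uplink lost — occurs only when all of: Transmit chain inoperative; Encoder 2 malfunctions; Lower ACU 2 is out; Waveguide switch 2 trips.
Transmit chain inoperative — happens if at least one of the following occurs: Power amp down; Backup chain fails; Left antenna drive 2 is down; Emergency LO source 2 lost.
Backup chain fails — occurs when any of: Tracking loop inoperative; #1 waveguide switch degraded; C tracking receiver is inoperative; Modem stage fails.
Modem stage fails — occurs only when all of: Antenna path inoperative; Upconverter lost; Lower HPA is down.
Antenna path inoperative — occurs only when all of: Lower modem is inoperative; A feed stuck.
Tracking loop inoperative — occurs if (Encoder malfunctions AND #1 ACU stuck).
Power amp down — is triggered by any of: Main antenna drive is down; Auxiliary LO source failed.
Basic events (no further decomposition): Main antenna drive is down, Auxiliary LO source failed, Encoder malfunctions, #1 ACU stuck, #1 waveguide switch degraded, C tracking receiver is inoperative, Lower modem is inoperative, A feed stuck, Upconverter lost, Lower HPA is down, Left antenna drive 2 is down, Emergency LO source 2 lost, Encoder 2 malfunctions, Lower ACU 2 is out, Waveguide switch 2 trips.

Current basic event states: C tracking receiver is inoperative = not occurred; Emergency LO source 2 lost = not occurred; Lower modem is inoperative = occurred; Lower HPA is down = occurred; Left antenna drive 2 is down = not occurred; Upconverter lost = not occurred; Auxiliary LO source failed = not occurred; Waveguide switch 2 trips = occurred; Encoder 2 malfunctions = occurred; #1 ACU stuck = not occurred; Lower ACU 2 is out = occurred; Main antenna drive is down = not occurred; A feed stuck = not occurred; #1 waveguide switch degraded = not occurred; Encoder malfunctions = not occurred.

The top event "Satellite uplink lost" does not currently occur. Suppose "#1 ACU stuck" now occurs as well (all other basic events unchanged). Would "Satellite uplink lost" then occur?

Counterfactual: set "#1 ACU stuck" to occurred.
Power amp down [OR]: Main antenna drive is down=not, Auxiliary LO source failed=not → no input occurs → does not occur.
Tracking loop inoperative [AND]: Encoder malfunctions=not, #1 ACU stuck=occurs → not all inputs occur → does not occur.
Antenna path inoperative [AND]: Lower modem is inoperative=occurs, A feed stuck=not → not all inputs occur → does not occur.
Modem stage fails [AND]: Antenna path inoperative=not, Upconverter lost=not, Lower HPA is down=occurs → not all inputs occur → does not occur.
Backup chain fails [OR]: Tracking loop inoperative=not, #1 waveguide switch degraded=not, C tracking receiver is inoperative=not, Modem stage fails=not → no input occurs → does not occur.
Transmit chain inoperative [OR]: Power amp down=not, Backup chain fails=not, Left antenna drive 2 is down=not, Emergency LO source 2 lost=not → no input occurs → does not occur.
Satellite uplink lost [AND]: Transmit chain inoperative=not, Encoder 2 malfunctions=occurs, Lower ACU 2 is out=occurs, Waveguide switch 2 trips=occurs → not all inputs occur → does not occur.

No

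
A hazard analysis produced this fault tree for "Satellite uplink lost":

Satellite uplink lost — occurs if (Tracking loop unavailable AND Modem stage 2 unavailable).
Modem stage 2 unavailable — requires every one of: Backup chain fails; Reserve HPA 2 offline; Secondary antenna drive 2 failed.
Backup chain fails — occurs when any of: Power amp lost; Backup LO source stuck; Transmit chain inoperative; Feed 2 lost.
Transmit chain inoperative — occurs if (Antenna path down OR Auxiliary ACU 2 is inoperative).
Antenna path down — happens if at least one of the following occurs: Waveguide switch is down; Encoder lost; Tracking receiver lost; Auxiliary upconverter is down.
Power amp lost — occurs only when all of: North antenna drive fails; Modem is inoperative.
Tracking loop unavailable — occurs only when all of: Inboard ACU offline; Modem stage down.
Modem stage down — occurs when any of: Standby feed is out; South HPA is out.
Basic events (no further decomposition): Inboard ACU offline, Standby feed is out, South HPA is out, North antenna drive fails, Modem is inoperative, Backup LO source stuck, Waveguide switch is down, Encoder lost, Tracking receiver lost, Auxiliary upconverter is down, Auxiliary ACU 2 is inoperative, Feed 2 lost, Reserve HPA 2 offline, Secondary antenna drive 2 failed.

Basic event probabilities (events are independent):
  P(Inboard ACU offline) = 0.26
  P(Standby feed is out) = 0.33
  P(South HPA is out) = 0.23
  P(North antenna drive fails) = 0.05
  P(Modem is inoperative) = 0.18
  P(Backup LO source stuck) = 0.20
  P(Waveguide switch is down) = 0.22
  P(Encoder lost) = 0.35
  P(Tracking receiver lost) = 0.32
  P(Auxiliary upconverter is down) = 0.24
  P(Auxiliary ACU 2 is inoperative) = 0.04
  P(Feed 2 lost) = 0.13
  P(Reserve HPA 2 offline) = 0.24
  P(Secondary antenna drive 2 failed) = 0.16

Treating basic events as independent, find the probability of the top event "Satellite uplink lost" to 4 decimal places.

0.0040

P(Modem stage down) [OR] = 1 − (1−0.33) × (1−0.23) = 0.484100
P(Tracking loop unavailable) [AND] = 0.26 × 0.484100 = 0.125866
P(Power amp lost) [AND] = 0.05 × 0.18 = 0.009000
P(Antenna path down) [OR] = 1 − (1−0.22) × (1−0.35) × (1−0.32) × (1−0.24) = 0.737982
P(Transmit chain inoperative) [OR] = 1 − (1−0.737982) × (1−0.04) = 0.748463
P(Backup chain fails) [OR] = 1 − (1−0.009000) × (1−0.20) × (1−0.748463) × (1−0.13) = 0.826506
P(Modem stage 2 unavailable) [AND] = 0.826506 × 0.24 × 0.16 = 0.031738
P(Satellite uplink lost) [AND] = 0.125866 × 0.031738 = 0.003995
Rounded to 4 decimal places: P(Satellite uplink lost) ≈ 0.0040.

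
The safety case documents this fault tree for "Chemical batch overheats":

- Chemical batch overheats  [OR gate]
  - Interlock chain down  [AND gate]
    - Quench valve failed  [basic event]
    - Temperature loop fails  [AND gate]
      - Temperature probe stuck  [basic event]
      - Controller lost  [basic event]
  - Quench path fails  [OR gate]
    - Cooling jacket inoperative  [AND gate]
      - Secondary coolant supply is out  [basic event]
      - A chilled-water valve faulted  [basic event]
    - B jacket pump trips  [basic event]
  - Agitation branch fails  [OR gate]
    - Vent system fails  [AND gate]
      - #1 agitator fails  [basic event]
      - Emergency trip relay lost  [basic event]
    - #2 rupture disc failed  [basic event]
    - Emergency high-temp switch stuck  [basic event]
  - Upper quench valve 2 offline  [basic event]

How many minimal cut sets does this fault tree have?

7

Temperature loop fails [AND]: one cut set from each child combined → 1 × 1 = 1 cut set(s).
Interlock chain down [AND]: one cut set from each child combined → 1 × 1 = 1 cut set(s).
Cooling jacket inoperative [AND]: one cut set from each child combined → 1 × 1 = 1 cut set(s).
Quench path fails [OR]: union of children's cut sets → 2 cut set(s).
Vent system fails [AND]: one cut set from each child combined → 1 × 1 = 1 cut set(s).
Agitation branch fails [OR]: union of children's cut sets → 3 cut set(s).
Chemical batch overheats [OR]: union of children's cut sets → 7 cut set(s).
Minimal cut sets: {Controller lost, Quench valve failed, Temperature probe stuck}; {A chilled-water valve faulted, Secondary coolant supply is out}; {B jacket pump trips}; {#1 agitator fails, Emergency trip relay lost}; {#2 rupture disc failed}; {Emergency high-temp switch stuck}; {Upper quench valve 2 offline}.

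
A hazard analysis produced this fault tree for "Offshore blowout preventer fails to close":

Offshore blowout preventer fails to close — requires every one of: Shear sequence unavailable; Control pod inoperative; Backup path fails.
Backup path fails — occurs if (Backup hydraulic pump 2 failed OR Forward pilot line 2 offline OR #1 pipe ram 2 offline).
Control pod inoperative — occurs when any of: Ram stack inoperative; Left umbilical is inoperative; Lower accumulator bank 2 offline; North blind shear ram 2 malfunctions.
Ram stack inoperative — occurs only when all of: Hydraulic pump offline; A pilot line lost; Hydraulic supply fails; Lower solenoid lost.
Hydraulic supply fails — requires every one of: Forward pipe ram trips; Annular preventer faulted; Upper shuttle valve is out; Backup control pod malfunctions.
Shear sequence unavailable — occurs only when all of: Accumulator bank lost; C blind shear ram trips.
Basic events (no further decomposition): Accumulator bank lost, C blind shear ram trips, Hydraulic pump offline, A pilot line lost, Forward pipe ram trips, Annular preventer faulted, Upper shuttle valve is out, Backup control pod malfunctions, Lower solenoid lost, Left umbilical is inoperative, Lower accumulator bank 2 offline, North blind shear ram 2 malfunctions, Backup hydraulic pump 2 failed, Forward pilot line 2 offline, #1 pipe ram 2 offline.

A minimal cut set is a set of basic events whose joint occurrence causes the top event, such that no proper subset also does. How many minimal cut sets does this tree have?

Shear sequence unavailable [AND]: one cut set from each child combined → 1 × 1 = 1 cut set(s).
Hydraulic supply fails [AND]: one cut set from each child combined → 1 × 1 × 1 × 1 = 1 cut set(s).
Ram stack inoperative [AND]: one cut set from each child combined → 1 × 1 × 1 × 1 = 1 cut set(s).
Control pod inoperative [OR]: union of children's cut sets → 4 cut set(s).
Backup path fails [OR]: union of children's cut sets → 3 cut set(s).
Offshore blowout preventer fails to close [AND]: one cut set from each child combined → 1 × 4 × 3 = 12 cut set(s).

12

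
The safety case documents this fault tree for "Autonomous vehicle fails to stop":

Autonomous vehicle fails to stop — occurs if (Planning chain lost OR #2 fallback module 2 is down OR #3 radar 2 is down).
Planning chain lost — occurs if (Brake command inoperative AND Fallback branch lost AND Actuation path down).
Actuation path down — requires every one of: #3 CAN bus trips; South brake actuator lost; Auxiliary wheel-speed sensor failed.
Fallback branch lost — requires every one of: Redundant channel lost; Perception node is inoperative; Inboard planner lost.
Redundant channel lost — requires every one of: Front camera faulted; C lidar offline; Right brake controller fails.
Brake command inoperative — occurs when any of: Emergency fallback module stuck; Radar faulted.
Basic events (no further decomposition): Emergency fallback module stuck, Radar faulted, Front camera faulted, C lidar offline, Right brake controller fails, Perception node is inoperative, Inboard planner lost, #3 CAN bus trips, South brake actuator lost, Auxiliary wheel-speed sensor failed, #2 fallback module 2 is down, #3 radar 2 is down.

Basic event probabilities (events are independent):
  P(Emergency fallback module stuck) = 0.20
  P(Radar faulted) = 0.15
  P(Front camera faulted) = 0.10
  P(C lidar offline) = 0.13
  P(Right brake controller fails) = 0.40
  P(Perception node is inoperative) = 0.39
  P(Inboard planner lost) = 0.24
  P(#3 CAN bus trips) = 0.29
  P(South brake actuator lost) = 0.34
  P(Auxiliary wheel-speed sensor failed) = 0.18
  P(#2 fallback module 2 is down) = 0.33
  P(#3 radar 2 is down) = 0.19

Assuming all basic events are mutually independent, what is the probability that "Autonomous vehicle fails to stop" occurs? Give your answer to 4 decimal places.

0.4573

P(Brake command inoperative) [OR] = 1 − (1−0.20) × (1−0.15) = 0.320000
P(Redundant channel lost) [AND] = 0.10 × 0.13 × 0.40 = 0.005200
P(Fallback branch lost) [AND] = 0.005200 × 0.39 × 0.24 = 0.000487
P(Actuation path down) [AND] = 0.29 × 0.34 × 0.18 = 0.017748
P(Planning chain lost) [AND] = 0.320000 × 0.000487 × 0.017748 = 0.000003
P(Autonomous vehicle fails to stop) [OR] = 1 − (1−0.000003) × (1−0.33) × (1−0.19) = 0.457302
Rounded to 4 decimal places: P(Autonomous vehicle fails to stop) ≈ 0.4573.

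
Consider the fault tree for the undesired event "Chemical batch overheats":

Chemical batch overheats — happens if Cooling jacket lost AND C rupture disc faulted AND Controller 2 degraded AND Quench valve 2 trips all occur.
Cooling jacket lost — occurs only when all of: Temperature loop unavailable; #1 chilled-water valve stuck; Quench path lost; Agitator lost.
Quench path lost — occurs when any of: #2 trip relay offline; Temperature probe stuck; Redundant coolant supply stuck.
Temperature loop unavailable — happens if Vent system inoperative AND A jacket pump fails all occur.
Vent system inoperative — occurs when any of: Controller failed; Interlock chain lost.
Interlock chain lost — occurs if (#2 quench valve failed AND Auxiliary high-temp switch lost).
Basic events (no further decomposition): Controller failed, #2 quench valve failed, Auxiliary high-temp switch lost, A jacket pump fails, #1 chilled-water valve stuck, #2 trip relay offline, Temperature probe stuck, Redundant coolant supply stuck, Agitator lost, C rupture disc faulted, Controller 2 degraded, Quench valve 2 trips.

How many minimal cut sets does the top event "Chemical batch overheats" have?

Interlock chain lost [AND]: one cut set from each child combined → 1 × 1 = 1 cut set(s).
Vent system inoperative [OR]: union of children's cut sets → 2 cut set(s).
Temperature loop unavailable [AND]: one cut set from each child combined → 2 × 1 = 2 cut set(s).
Quench path lost [OR]: union of children's cut sets → 3 cut set(s).
Cooling jacket lost [AND]: one cut set from each child combined → 2 × 1 × 3 × 1 = 6 cut set(s).
Chemical batch overheats [AND]: one cut set from each child combined → 6 × 1 × 1 × 1 = 6 cut set(s).
Minimal cut sets: {#1 chilled-water valve stuck, #2 trip relay offline, A jacket pump fails, Agitator lost, C rupture disc faulted, Controller 2 degraded, Controller failed, Quench valve 2 trips}; {#1 chilled-water valve stuck, A jacket pump fails, Agitator lost, C rupture disc faulted, Controller 2 degraded, Controller failed, Quench valve 2 trips, Temperature probe stuck}; {#1 chilled-water valve stuck, A jacket pump fails, Agitator lost, C rupture disc faulted, Controller 2 degraded, Controller failed, Quench valve 2 trips, Redundant coolant supply stuck}; {#1 chilled-water valve stuck, #2 quench valve failed, #2 trip relay offline, A jacket pump fails, Agitator lost, Auxiliary high-temp switch lost, C rupture disc faulted, Controller 2 degraded, Quench valve 2 trips}; {#1 chilled-water valve stuck, #2 quench valve failed, A jacket pump fails, Agitator lost, Auxiliary high-temp switch lost, C rupture disc faulted, Controller 2 degraded, Quench valve 2 trips, Temperature probe stuck}; {#1 chilled-water valve stuck, #2 quench valve failed, A jacket pump fails, Agitator lost, Auxiliary high-temp switch lost, C rupture disc faulted, Controller 2 degraded, Quench valve 2 trips, Redundant coolant supply stuck}.

6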